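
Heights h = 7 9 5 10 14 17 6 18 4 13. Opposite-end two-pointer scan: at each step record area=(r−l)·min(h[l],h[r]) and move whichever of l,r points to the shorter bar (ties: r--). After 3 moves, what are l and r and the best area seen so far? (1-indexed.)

[1,10] min(7,13)*9=63 best=63 * → l++
[2,10] min(9,13)*8=72 best=72 * → l++
[3,10] min(5,13)*7=35 best=72 → l++

l=4, r=10, best area=72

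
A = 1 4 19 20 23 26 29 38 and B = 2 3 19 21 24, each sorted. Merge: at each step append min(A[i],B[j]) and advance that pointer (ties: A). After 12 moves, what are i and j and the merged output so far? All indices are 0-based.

i=0 j=0: A[i]=1<=B[j]=2 take 1, i++
i=1 j=0: A[i]=4>B[j]=2 take 2, j++
i=1 j=1: A[i]=4>B[j]=3 take 3, j++
i=1 j=2: A[i]=4<=B[j]=19 take 4, i++
i=2 j=2: A[i]=19<=B[j]=19 take 19, i++
i=3 j=2: A[i]=20>B[j]=19 take 19, j++
i=3 j=3: A[i]=20<=B[j]=21 take 20, i++
i=4 j=3: A[i]=23>B[j]=21 take 21, j++
i=4 j=4: A[i]=23<=B[j]=24 take 23, i++
i=5 j=4: A[i]=26>B[j]=24 take 24, j++
i=5 j=5: B done, take A[i]=26, i++
i=6 j=5: B done, take A[i]=29, i++

i=7, j=5, merged so far=[1, 2, 3, 4, 19, 19, 20, 21, 23, 24, 26, 29]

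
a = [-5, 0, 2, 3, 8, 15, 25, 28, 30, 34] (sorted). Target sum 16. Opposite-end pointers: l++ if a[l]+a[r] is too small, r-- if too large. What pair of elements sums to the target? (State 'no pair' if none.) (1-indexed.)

no pair

l=1 r=10: -5+34=29 >16, r--
l=1 r=9: -5+30=25 >16, r--
l=1 r=8: -5+28=23 >16, r--
l=1 r=7: -5+25=20 >16, r--
l=1 r=6: -5+15=10 <16, l++
l=2 r=6: 0+15=15 <16, l++
l=3 r=6: 2+15=17 >16, r--
l=3 r=5: 2+8=10 <16, l++
l=4 r=5: 3+8=11 <16, l++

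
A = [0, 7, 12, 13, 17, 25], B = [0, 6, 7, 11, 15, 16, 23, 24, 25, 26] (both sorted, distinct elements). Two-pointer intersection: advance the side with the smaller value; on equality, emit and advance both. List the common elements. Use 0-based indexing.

i=0 j=0: 0==0 emit, i++,j++
i=1 j=1: 7>6, j++
i=1 j=2: 7==7 emit, i++,j++
i=2 j=3: 12>11, j++
i=2 j=4: 12<15, i++
i=3 j=4: 13<15, i++
i=4 j=4: 17>15, j++
i=4 j=5: 17>16, j++
i=4 j=6: 17<23, i++
i=5 j=6: 25>23, j++
i=5 j=7: 25>24, j++
i=5 j=8: 25==25 emit, i++,j++

intersection = [0, 7, 25]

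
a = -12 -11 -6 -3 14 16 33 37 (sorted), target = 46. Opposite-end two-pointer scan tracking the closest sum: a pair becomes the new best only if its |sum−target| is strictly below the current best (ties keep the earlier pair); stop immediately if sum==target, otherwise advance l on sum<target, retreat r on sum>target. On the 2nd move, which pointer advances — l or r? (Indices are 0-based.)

l

l=0 r=7: -12+37=25 d=21 *, l++
l=1 r=7: -11+37=26 d=20 *, l++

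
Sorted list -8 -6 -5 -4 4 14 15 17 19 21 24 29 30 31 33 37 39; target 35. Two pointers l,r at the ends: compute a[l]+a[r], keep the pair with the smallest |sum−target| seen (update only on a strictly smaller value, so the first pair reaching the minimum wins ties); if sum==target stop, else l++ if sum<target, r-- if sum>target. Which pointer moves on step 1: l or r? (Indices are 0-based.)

l

[0,16] -8+39=31 d=4 * → l++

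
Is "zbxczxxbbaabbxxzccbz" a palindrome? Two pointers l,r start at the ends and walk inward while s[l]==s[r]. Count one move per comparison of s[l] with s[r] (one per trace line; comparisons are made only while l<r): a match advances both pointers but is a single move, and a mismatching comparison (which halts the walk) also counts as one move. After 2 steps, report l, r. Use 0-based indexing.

[0,19] 'z'=='z' → l++,r--
[1,18] 'b'=='b' → l++,r--

l=2, r=17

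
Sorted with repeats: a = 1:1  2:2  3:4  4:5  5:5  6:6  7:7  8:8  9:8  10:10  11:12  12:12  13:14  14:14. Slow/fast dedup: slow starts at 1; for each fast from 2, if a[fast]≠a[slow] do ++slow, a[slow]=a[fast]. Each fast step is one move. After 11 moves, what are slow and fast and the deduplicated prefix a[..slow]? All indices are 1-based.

slow=9, fast=13, prefix=[1, 2, 4, 5, 6, 7, 8, 10, 12]

slow=1 fast=2: a[fast]=2≠a[slow]=1 write a[2]=2, slow++,fast++
slow=2 fast=3: a[fast]=4≠a[slow]=2 write a[3]=4, slow++,fast++
slow=3 fast=4: a[fast]=5≠a[slow]=4 write a[4]=5, slow++,fast++
slow=4 fast=5: a[fast]=5=a[slow] dup, fast++
slow=4 fast=6: a[fast]=6≠a[slow]=5 write a[5]=6, slow++,fast++
slow=5 fast=7: a[fast]=7≠a[slow]=6 write a[6]=7, slow++,fast++
slow=6 fast=8: a[fast]=8≠a[slow]=7 write a[7]=8, slow++,fast++
slow=7 fast=9: a[fast]=8=a[slow] dup, fast++
slow=7 fast=10: a[fast]=10≠a[slow]=8 write a[8]=10, slow++,fast++
slow=8 fast=11: a[fast]=12≠a[slow]=10 write a[9]=12, slow++,fast++
slow=9 fast=12: a[fast]=12=a[slow] dup, fast++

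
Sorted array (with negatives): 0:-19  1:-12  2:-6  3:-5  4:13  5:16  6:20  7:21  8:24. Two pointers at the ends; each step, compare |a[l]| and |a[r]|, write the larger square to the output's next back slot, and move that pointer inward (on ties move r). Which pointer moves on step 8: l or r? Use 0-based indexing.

l=0 r=8: |-19|<=|24| out[8]=576, r--
l=0 r=7: |-19|<=|21| out[7]=441, r--
l=0 r=6: |-19|<=|20| out[6]=400, r--
l=0 r=5: |-19|>|16| out[5]=361, l++
l=1 r=5: |-12|<=|16| out[4]=256, r--
l=1 r=4: |-12|<=|13| out[3]=169, r--
l=1 r=3: |-12|>|-5| out[2]=144, l++
l=2 r=3: |-6|>|-5| out[1]=36, l++

l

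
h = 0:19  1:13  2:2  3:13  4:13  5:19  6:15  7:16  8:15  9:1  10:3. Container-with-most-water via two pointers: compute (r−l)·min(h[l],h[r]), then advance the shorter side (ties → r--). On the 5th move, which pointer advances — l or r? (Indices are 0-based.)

l=0 r=10: min(19,3)*10=30 best=30 *, r--
l=0 r=9: min(19,1)*9=9 best=30, r--
l=0 r=8: min(19,15)*8=120 best=120 *, r--
l=0 r=7: min(19,16)*7=112 best=120, r--
l=0 r=6: min(19,15)*6=90 best=120, r--

r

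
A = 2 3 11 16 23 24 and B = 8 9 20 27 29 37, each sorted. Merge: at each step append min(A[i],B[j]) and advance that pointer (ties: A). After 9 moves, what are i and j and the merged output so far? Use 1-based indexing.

i=7, j=4, merged so far=[2, 3, 8, 9, 11, 16, 20, 23, 24]

i=1 j=1: A[i]=2<=B[j]=8 take 2, i++
i=2 j=1: A[i]=3<=B[j]=8 take 3, i++
i=3 j=1: A[i]=11>B[j]=8 take 8, j++
i=3 j=2: A[i]=11>B[j]=9 take 9, j++
i=3 j=3: A[i]=11<=B[j]=20 take 11, i++
i=4 j=3: A[i]=16<=B[j]=20 take 16, i++
i=5 j=3: A[i]=23>B[j]=20 take 20, j++
i=5 j=4: A[i]=23<=B[j]=27 take 23, i++
i=6 j=4: A[i]=24<=B[j]=27 take 24, i++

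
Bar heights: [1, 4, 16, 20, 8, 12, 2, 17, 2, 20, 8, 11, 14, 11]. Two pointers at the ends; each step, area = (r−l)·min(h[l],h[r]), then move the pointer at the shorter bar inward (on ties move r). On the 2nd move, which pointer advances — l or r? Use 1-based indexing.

l=1 r=14: min(1,11)*13=13 best=13 *, l++
l=2 r=14: min(4,11)*12=48 best=48 *, l++

l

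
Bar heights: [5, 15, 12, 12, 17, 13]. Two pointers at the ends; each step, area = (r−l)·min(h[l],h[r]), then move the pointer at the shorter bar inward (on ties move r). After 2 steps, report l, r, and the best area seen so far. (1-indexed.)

l=2, r=5, best area=52

l=1 r=6: min(5,13)*5=25 best=25 *, l++
l=2 r=6: min(15,13)*4=52 best=52 *, r--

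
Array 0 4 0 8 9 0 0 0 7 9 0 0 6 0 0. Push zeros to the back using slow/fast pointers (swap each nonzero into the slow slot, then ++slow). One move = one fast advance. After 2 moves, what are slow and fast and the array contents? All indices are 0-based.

slow=1, fast=2, a=[4, 0, 0, 8, 9, 0, 0, 0, 7, 9, 0, 0, 6, 0, 0]

(s=0,f=0) a[fast]=0 → fast++
(s=0,f=1) a[fast]=4≠0 swap→a[0]=4 → slow++,fast++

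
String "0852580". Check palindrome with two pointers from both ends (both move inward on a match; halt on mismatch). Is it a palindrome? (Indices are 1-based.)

palindrome

[1,7] '0'=='0' → l++,r--
[2,6] '8'=='8' → l++,r--
[3,5] '5'=='5' → l++,r--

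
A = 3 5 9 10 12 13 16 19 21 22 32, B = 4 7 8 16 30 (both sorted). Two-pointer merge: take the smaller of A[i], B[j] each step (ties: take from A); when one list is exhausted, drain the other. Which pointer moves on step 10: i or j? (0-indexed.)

i

i=0 j=0: A[i]=3<=B[j]=4 take 3, i++
i=1 j=0: A[i]=5>B[j]=4 take 4, j++
i=1 j=1: A[i]=5<=B[j]=7 take 5, i++
i=2 j=1: A[i]=9>B[j]=7 take 7, j++
i=2 j=2: A[i]=9>B[j]=8 take 8, j++
i=2 j=3: A[i]=9<=B[j]=16 take 9, i++
i=3 j=3: A[i]=10<=B[j]=16 take 10, i++
i=4 j=3: A[i]=12<=B[j]=16 take 12, i++
i=5 j=3: A[i]=13<=B[j]=16 take 13, i++
i=6 j=3: A[i]=16<=B[j]=16 take 16, i++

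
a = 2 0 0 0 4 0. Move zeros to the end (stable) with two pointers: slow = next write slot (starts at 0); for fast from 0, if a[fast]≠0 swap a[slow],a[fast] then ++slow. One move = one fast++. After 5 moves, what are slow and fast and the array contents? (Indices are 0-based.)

slow=0 fast=0: a[fast]=2≠0 swap→a[0]=2, slow++,fast++
slow=1 fast=1: a[fast]=0, fast++
slow=1 fast=2: a[fast]=0, fast++
slow=1 fast=3: a[fast]=0, fast++
slow=1 fast=4: a[fast]=4≠0 swap→a[1]=4, slow++,fast++

slow=2, fast=5, a=[2, 4, 0, 0, 0, 0]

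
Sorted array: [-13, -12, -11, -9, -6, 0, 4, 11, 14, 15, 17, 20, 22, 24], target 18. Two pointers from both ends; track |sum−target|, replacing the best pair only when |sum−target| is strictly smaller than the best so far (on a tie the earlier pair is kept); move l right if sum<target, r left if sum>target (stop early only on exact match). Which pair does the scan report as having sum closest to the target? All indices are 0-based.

pair (-6, 24) with sum 18 (|Δ|=0)

l=0 r=13: -13+24=11 d=7 *, l++
l=1 r=13: -12+24=12 d=6 *, l++
l=2 r=13: -11+24=13 d=5 *, l++
l=3 r=13: -9+24=15 d=3 *, l++
l=4 r=13: -6+24=18 d=0 *, stop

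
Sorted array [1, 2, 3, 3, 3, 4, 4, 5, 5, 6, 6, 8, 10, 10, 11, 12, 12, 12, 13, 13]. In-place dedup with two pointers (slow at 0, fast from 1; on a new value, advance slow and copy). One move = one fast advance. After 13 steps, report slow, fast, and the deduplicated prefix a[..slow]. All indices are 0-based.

slow=7, fast=14, prefix=[1, 2, 3, 4, 5, 6, 8, 10]

slow=0 fast=1: a[fast]=2≠a[slow]=1 write a[1]=2, slow++,fast++
slow=1 fast=2: a[fast]=3≠a[slow]=2 write a[2]=3, slow++,fast++
slow=2 fast=3: a[fast]=3=a[slow] dup, fast++
slow=2 fast=4: a[fast]=3=a[slow] dup, fast++
slow=2 fast=5: a[fast]=4≠a[slow]=3 write a[3]=4, slow++,fast++
slow=3 fast=6: a[fast]=4=a[slow] dup, fast++
slow=3 fast=7: a[fast]=5≠a[slow]=4 write a[4]=5, slow++,fast++
slow=4 fast=8: a[fast]=5=a[slow] dup, fast++
slow=4 fast=9: a[fast]=6≠a[slow]=5 write a[5]=6, slow++,fast++
slow=5 fast=10: a[fast]=6=a[slow] dup, fast++
slow=5 fast=11: a[fast]=8≠a[slow]=6 write a[6]=8, slow++,fast++
slow=6 fast=12: a[fast]=10≠a[slow]=8 write a[7]=10, slow++,fast++
slow=7 fast=13: a[fast]=10=a[slow] dup, fast++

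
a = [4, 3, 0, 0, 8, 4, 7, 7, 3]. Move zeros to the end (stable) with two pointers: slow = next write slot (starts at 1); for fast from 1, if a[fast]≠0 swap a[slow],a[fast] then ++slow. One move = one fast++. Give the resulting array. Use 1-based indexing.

[4, 3, 8, 4, 7, 7, 3, 0, 0]

slow=1 fast=1: a[fast]=4≠0 swap→a[1]=4, slow++,fast++
slow=2 fast=2: a[fast]=3≠0 swap→a[2]=3, slow++,fast++
slow=3 fast=3: a[fast]=0, fast++
slow=3 fast=4: a[fast]=0, fast++
slow=3 fast=5: a[fast]=8≠0 swap→a[3]=8, slow++,fast++
slow=4 fast=6: a[fast]=4≠0 swap→a[4]=4, slow++,fast++
slow=5 fast=7: a[fast]=7≠0 swap→a[5]=7, slow++,fast++
slow=6 fast=8: a[fast]=7≠0 swap→a[6]=7, slow++,fast++
slow=7 fast=9: a[fast]=3≠0 swap→a[7]=3, slow++,fast++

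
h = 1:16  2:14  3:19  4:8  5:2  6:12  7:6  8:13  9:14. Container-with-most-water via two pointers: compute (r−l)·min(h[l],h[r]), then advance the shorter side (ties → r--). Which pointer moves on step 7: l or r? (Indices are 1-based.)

[1,9] min(16,14)*8=112 best=112 * → r--
[1,8] min(16,13)*7=91 best=112 → r--
[1,7] min(16,6)*6=36 best=112 → r--
[1,6] min(16,12)*5=60 best=112 → r--
[1,5] min(16,2)*4=8 best=112 → r--
[1,4] min(16,8)*3=24 best=112 → r--
[1,3] min(16,19)*2=32 best=112 → l++

l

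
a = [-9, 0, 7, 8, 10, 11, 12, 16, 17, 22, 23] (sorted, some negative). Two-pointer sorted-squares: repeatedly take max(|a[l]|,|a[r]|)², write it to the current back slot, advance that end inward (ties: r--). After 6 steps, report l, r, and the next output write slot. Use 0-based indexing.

[0,10] |-9|<=|23| out[10]=529 → r--
[0,9] |-9|<=|22| out[9]=484 → r--
[0,8] |-9|<=|17| out[8]=289 → r--
[0,7] |-9|<=|16| out[7]=256 → r--
[0,6] |-9|<=|12| out[6]=144 → r--
[0,5] |-9|<=|11| out[5]=121 → r--

l=0, r=4, next write slot=4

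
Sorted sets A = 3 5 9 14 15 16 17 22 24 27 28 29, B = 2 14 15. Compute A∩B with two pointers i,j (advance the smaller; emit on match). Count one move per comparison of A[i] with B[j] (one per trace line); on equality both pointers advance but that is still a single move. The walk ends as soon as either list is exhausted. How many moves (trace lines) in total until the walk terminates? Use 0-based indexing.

i=0 j=0: 3>2, j++
i=0 j=1: 3<14, i++
i=1 j=1: 5<14, i++
i=2 j=1: 9<14, i++
i=3 j=1: 14==14 emit, i++,j++
i=4 j=2: 15==15 emit, i++,j++

6 moves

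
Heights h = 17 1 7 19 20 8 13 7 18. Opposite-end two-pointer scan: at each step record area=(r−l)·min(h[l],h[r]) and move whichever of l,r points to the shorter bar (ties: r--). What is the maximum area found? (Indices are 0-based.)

max area = 136

[0,8] min(17,18)*8=136 best=136 * → l++
[1,8] min(1,18)*7=7 best=136 → l++
[2,8] min(7,18)*6=42 best=136 → l++
[3,8] min(19,18)*5=90 best=136 → r--
[3,7] min(19,7)*4=28 best=136 → r--
[3,6] min(19,13)*3=39 best=136 → r--
[3,5] min(19,8)*2=16 best=136 → r--
[3,4] min(19,20)*1=19 best=136 → l++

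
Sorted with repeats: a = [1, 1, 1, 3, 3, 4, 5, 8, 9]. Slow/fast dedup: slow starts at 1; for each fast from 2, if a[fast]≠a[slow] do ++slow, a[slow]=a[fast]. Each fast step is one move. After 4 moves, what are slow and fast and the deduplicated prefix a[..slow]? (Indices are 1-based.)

slow=2, fast=6, prefix=[1, 3]

slow=1 fast=2: a[fast]=1=a[slow] dup, fast++
slow=1 fast=3: a[fast]=1=a[slow] dup, fast++
slow=1 fast=4: a[fast]=3≠a[slow]=1 write a[2]=3, slow++,fast++
slow=2 fast=5: a[fast]=3=a[slow] dup, fast++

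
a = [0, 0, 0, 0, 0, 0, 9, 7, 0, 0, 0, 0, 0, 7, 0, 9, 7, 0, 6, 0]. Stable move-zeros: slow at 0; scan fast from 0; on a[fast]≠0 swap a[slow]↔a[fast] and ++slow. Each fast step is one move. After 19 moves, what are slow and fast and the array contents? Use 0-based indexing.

slow=6, fast=19, a=[9, 7, 7, 9, 7, 6, 0, 0, 0, 0, 0, 0, 0, 0, 0, 0, 0, 0, 0, 0]

(s=0,f=0) a[fast]=0 → fast++
(s=0,f=1) a[fast]=0 → fast++
(s=0,f=2) a[fast]=0 → fast++
(s=0,f=3) a[fast]=0 → fast++
(s=0,f=4) a[fast]=0 → fast++
(s=0,f=5) a[fast]=0 → fast++
(s=0,f=6) a[fast]=9≠0 swap→a[0]=9 → slow++,fast++
(s=1,f=7) a[fast]=7≠0 swap→a[1]=7 → slow++,fast++
(s=2,f=8) a[fast]=0 → fast++
(s=2,f=9) a[fast]=0 → fast++
(s=2,f=10) a[fast]=0 → fast++
(s=2,f=11) a[fast]=0 → fast++
(s=2,f=12) a[fast]=0 → fast++
(s=2,f=13) a[fast]=7≠0 swap→a[2]=7 → slow++,fast++
(s=3,f=14) a[fast]=0 → fast++
(s=3,f=15) a[fast]=9≠0 swap→a[3]=9 → slow++,fast++
(s=4,f=16) a[fast]=7≠0 swap→a[4]=7 → slow++,fast++
(s=5,f=17) a[fast]=0 → fast++
(s=5,f=18) a[fast]=6≠0 swap→a[5]=6 → slow++,fast++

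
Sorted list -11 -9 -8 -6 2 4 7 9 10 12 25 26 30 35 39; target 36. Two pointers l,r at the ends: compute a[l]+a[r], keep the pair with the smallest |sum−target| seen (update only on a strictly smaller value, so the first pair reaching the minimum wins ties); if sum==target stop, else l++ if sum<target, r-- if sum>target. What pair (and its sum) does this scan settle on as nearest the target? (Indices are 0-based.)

pair (10, 26) with sum 36 (|Δ|=0)

l=0 r=14: -11+39=28 d=8 *, l++
l=1 r=14: -9+39=30 d=6 *, l++
l=2 r=14: -8+39=31 d=5 *, l++
l=3 r=14: -6+39=33 d=3 *, l++
l=4 r=14: 2+39=41 d=5, r--
l=4 r=13: 2+35=37 d=1 *, r--
l=4 r=12: 2+30=32 d=4, l++
l=5 r=12: 4+30=34 d=2, l++
l=6 r=12: 7+30=37 d=1, r--
l=6 r=11: 7+26=33 d=3, l++
l=7 r=11: 9+26=35 d=1, l++
l=8 r=11: 10+26=36 d=0 *, stop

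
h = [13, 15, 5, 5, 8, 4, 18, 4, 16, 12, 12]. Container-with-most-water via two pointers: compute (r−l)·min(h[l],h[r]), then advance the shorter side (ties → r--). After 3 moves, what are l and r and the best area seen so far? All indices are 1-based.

[1,11] min(13,12)*10=120 best=120 * → r--
[1,10] min(13,12)*9=108 best=120 → r--
[1,9] min(13,16)*8=104 best=120 → l++

l=2, r=9, best area=120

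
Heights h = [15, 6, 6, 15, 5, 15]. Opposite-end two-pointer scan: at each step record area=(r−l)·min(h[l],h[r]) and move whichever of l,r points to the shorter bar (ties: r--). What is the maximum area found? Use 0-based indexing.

l=0 r=5: min(15,15)*5=75 best=75 *, r--
l=0 r=4: min(15,5)*4=20 best=75, r--
l=0 r=3: min(15,15)*3=45 best=75, r--
l=0 r=2: min(15,6)*2=12 best=75, r--
l=0 r=1: min(15,6)*1=6 best=75, r--

max area = 75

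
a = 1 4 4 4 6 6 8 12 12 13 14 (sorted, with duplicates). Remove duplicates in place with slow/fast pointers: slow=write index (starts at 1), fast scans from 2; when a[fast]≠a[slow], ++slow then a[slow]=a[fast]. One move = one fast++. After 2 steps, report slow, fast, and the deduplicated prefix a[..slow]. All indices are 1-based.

slow=2, fast=4, prefix=[1, 4]

(s=1,f=2) a[fast]=4≠a[slow]=1 write a[2]=4 → slow++,fast++
(s=2,f=3) a[fast]=4=a[slow] dup → fast++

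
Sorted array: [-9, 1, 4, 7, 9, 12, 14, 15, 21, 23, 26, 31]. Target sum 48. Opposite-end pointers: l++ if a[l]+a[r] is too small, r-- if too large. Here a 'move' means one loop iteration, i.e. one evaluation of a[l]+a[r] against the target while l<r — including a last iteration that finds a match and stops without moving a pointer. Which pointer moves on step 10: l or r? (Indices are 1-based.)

l=1 r=12: -9+31=22 <48, l++
l=2 r=12: 1+31=32 <48, l++
l=3 r=12: 4+31=35 <48, l++
l=4 r=12: 7+31=38 <48, l++
l=5 r=12: 9+31=40 <48, l++
l=6 r=12: 12+31=43 <48, l++
l=7 r=12: 14+31=45 <48, l++
l=8 r=12: 15+31=46 <48, l++
l=9 r=12: 21+31=52 >48, r--
l=9 r=11: 21+26=47 <48, l++

l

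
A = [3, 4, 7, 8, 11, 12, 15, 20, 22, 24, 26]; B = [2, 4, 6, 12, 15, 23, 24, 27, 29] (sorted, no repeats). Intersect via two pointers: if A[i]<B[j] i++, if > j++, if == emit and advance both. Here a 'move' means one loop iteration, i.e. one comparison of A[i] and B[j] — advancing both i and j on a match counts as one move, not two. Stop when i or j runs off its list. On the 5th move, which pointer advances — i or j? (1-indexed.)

i=1 j=1: 3>2, j++
i=1 j=2: 3<4, i++
i=2 j=2: 4==4 emit, i++,j++
i=3 j=3: 7>6, j++
i=3 j=4: 7<12, i++

i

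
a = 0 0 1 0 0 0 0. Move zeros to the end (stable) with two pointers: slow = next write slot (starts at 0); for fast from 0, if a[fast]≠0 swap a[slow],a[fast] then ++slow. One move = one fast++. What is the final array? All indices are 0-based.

(s=0,f=0) a[fast]=0 → fast++
(s=0,f=1) a[fast]=0 → fast++
(s=0,f=2) a[fast]=1≠0 swap→a[0]=1 → slow++,fast++
(s=1,f=3) a[fast]=0 → fast++
(s=1,f=4) a[fast]=0 → fast++
(s=1,f=5) a[fast]=0 → fast++
(s=1,f=6) a[fast]=0 → fast++

[1, 0, 0, 0, 0, 0, 0]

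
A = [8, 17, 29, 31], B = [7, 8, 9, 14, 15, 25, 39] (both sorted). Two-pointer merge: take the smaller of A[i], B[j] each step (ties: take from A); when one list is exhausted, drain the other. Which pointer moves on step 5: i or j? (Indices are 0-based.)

[i=0,j=0] A[i]=8>B[j]=7 take 7 → j++
[i=0,j=1] A[i]=8<=B[j]=8 take 8 → i++
[i=1,j=1] A[i]=17>B[j]=8 take 8 → j++
[i=1,j=2] A[i]=17>B[j]=9 take 9 → j++
[i=1,j=3] A[i]=17>B[j]=14 take 14 → j++

j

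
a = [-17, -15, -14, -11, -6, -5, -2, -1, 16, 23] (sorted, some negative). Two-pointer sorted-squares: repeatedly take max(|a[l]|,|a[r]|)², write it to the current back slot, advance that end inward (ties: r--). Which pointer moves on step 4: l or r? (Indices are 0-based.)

l

[0,9] |-17|<=|23| out[9]=529 → r--
[0,8] |-17|>|16| out[8]=289 → l++
[1,8] |-15|<=|16| out[7]=256 → r--
[1,7] |-15|>|-1| out[6]=225 → l++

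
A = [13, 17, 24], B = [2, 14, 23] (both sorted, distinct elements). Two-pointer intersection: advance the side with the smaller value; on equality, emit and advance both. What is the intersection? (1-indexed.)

i=1 j=1: 13>2, j++
i=1 j=2: 13<14, i++
i=2 j=2: 17>14, j++
i=2 j=3: 17<23, i++
i=3 j=3: 24>23, j++

intersection = []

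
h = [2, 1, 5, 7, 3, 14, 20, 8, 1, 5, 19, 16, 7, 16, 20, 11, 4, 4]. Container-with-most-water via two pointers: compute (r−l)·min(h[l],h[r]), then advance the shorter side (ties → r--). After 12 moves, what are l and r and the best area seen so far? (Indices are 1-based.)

l=7, r=12, best area=160

l=1 r=18: min(2,4)*17=34 best=34 *, l++
l=2 r=18: min(1,4)*16=16 best=34, l++
l=3 r=18: min(5,4)*15=60 best=60 *, r--
l=3 r=17: min(5,4)*14=56 best=60, r--
l=3 r=16: min(5,11)*13=65 best=65 *, l++
l=4 r=16: min(7,11)*12=84 best=84 *, l++
l=5 r=16: min(3,11)*11=33 best=84, l++
l=6 r=16: min(14,11)*10=110 best=110 *, r--
l=6 r=15: min(14,20)*9=126 best=126 *, l++
l=7 r=15: min(20,20)*8=160 best=160 *, r--
l=7 r=14: min(20,16)*7=112 best=160, r--
l=7 r=13: min(20,7)*6=42 best=160, r--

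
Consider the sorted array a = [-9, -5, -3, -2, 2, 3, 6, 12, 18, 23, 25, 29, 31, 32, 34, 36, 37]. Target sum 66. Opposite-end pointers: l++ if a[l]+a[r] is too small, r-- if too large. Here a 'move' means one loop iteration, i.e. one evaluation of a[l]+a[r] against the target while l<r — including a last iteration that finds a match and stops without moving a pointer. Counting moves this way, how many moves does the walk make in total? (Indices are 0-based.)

12 moves

[0,16] -9+37=28 <66 → l++
[1,16] -5+37=32 <66 → l++
[2,16] -3+37=34 <66 → l++
[3,16] -2+37=35 <66 → l++
[4,16] 2+37=39 <66 → l++
[5,16] 3+37=40 <66 → l++
[6,16] 6+37=43 <66 → l++
[7,16] 12+37=49 <66 → l++
[8,16] 18+37=55 <66 → l++
[9,16] 23+37=60 <66 → l++
[10,16] 25+37=62 <66 → l++
[11,16] 29+37=66 → found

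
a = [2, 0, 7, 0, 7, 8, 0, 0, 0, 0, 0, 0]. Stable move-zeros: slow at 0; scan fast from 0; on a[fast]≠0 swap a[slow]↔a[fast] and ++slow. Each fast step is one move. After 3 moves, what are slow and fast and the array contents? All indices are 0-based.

slow=0 fast=0: a[fast]=2≠0 swap→a[0]=2, slow++,fast++
slow=1 fast=1: a[fast]=0, fast++
slow=1 fast=2: a[fast]=7≠0 swap→a[1]=7, slow++,fast++

slow=2, fast=3, a=[2, 7, 0, 0, 7, 8, 0, 0, 0, 0, 0, 0]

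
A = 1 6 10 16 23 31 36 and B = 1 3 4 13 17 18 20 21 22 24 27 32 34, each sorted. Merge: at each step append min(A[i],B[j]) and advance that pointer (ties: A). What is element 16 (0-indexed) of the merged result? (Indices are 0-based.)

[i=0,j=0] A[i]=1<=B[j]=1 take 1 → i++
[i=1,j=0] A[i]=6>B[j]=1 take 1 → j++
[i=1,j=1] A[i]=6>B[j]=3 take 3 → j++
[i=1,j=2] A[i]=6>B[j]=4 take 4 → j++
[i=1,j=3] A[i]=6<=B[j]=13 take 6 → i++
[i=2,j=3] A[i]=10<=B[j]=13 take 10 → i++
[i=3,j=3] A[i]=16>B[j]=13 take 13 → j++
[i=3,j=4] A[i]=16<=B[j]=17 take 16 → i++
[i=4,j=4] A[i]=23>B[j]=17 take 17 → j++
[i=4,j=5] A[i]=23>B[j]=18 take 18 → j++
[i=4,j=6] A[i]=23>B[j]=20 take 20 → j++
[i=4,j=7] A[i]=23>B[j]=21 take 21 → j++
[i=4,j=8] A[i]=23>B[j]=22 take 22 → j++
[i=4,j=9] A[i]=23<=B[j]=24 take 23 → i++
[i=5,j=9] A[i]=31>B[j]=24 take 24 → j++
[i=5,j=10] A[i]=31>B[j]=27 take 27 → j++
[i=5,j=11] A[i]=31<=B[j]=32 take 31 → i++
[i=6,j=11] A[i]=36>B[j]=32 take 32 → j++
[i=6,j=12] A[i]=36>B[j]=34 take 34 → j++
[i=6,j=13] B done, take A[i]=36 → i++

merged[16] = 31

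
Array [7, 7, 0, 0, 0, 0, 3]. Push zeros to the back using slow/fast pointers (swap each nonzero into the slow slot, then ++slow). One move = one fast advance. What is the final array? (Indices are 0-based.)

[7, 7, 3, 0, 0, 0, 0]

(s=0,f=0) a[fast]=7≠0 swap→a[0]=7 → slow++,fast++
(s=1,f=1) a[fast]=7≠0 swap→a[1]=7 → slow++,fast++
(s=2,f=2) a[fast]=0 → fast++
(s=2,f=3) a[fast]=0 → fast++
(s=2,f=4) a[fast]=0 → fast++
(s=2,f=5) a[fast]=0 → fast++
(s=2,f=6) a[fast]=3≠0 swap→a[2]=3 → slow++,fast++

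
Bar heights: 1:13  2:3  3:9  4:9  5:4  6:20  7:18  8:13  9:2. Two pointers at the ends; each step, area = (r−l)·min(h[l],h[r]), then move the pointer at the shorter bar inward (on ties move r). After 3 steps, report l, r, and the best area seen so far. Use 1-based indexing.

[1,9] min(13,2)*8=16 best=16 * → r--
[1,8] min(13,13)*7=91 best=91 * → r--
[1,7] min(13,18)*6=78 best=91 → l++

l=2, r=7, best area=91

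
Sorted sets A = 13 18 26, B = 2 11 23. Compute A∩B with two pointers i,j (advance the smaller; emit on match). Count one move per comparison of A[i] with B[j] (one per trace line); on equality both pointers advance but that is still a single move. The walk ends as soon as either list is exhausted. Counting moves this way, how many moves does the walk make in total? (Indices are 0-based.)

[i=0,j=0] 13>2 → j++
[i=0,j=1] 13>11 → j++
[i=0,j=2] 13<23 → i++
[i=1,j=2] 18<23 → i++
[i=2,j=2] 26>23 → j++

5 moves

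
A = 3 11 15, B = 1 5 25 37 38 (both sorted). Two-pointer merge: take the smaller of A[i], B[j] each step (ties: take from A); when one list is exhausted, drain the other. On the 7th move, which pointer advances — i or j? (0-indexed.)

[i=0,j=0] A[i]=3>B[j]=1 take 1 → j++
[i=0,j=1] A[i]=3<=B[j]=5 take 3 → i++
[i=1,j=1] A[i]=11>B[j]=5 take 5 → j++
[i=1,j=2] A[i]=11<=B[j]=25 take 11 → i++
[i=2,j=2] A[i]=15<=B[j]=25 take 15 → i++
[i=3,j=2] A done, take B[j]=25 → j++
[i=3,j=3] A done, take B[j]=37 → j++

j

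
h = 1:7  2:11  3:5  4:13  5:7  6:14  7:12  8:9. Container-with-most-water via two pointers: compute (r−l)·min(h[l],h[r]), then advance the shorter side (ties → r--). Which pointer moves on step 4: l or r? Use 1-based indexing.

[1,8] min(7,9)*7=49 best=49 * → l++
[2,8] min(11,9)*6=54 best=54 * → r--
[2,7] min(11,12)*5=55 best=55 * → l++
[3,7] min(5,12)*4=20 best=55 → l++

l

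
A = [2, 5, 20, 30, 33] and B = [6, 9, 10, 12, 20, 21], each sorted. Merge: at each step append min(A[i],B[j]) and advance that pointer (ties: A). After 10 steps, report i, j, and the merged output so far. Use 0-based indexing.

i=4, j=6, merged so far=[2, 5, 6, 9, 10, 12, 20, 20, 21, 30]

[i=0,j=0] A[i]=2<=B[j]=6 take 2 → i++
[i=1,j=0] A[i]=5<=B[j]=6 take 5 → i++
[i=2,j=0] A[i]=20>B[j]=6 take 6 → j++
[i=2,j=1] A[i]=20>B[j]=9 take 9 → j++
[i=2,j=2] A[i]=20>B[j]=10 take 10 → j++
[i=2,j=3] A[i]=20>B[j]=12 take 12 → j++
[i=2,j=4] A[i]=20<=B[j]=20 take 20 → i++
[i=3,j=4] A[i]=30>B[j]=20 take 20 → j++
[i=3,j=5] A[i]=30>B[j]=21 take 21 → j++
[i=3,j=6] B done, take A[i]=30 → i++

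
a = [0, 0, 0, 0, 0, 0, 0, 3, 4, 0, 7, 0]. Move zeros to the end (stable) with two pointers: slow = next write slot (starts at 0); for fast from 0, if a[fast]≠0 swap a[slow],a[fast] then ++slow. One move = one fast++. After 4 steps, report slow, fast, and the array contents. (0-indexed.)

slow=0, fast=4, a=[0, 0, 0, 0, 0, 0, 0, 3, 4, 0, 7, 0]

slow=0 fast=0: a[fast]=0, fast++
slow=0 fast=1: a[fast]=0, fast++
slow=0 fast=2: a[fast]=0, fast++
slow=0 fast=3: a[fast]=0, fast++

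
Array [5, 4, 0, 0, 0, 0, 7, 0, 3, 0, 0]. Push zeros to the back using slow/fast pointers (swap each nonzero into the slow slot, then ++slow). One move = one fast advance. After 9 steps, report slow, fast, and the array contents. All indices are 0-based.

slow=4, fast=9, a=[5, 4, 7, 3, 0, 0, 0, 0, 0, 0, 0]

slow=0 fast=0: a[fast]=5≠0 swap→a[0]=5, slow++,fast++
slow=1 fast=1: a[fast]=4≠0 swap→a[1]=4, slow++,fast++
slow=2 fast=2: a[fast]=0, fast++
slow=2 fast=3: a[fast]=0, fast++
slow=2 fast=4: a[fast]=0, fast++
slow=2 fast=5: a[fast]=0, fast++
slow=2 fast=6: a[fast]=7≠0 swap→a[2]=7, slow++,fast++
slow=3 fast=7: a[fast]=0, fast++
slow=3 fast=8: a[fast]=3≠0 swap→a[3]=3, slow++,fast++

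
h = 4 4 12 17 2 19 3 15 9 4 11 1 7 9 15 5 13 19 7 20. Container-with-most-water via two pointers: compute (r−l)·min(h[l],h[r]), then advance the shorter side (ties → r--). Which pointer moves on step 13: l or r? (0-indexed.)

l=0 r=19: min(4,20)*19=76 best=76 *, l++
l=1 r=19: min(4,20)*18=72 best=76, l++
l=2 r=19: min(12,20)*17=204 best=204 *, l++
l=3 r=19: min(17,20)*16=272 best=272 *, l++
l=4 r=19: min(2,20)*15=30 best=272, l++
l=5 r=19: min(19,20)*14=266 best=272, l++
l=6 r=19: min(3,20)*13=39 best=272, l++
l=7 r=19: min(15,20)*12=180 best=272, l++
l=8 r=19: min(9,20)*11=99 best=272, l++
l=9 r=19: min(4,20)*10=40 best=272, l++
l=10 r=19: min(11,20)*9=99 best=272, l++
l=11 r=19: min(1,20)*8=8 best=272, l++
l=12 r=19: min(7,20)*7=49 best=272, l++

l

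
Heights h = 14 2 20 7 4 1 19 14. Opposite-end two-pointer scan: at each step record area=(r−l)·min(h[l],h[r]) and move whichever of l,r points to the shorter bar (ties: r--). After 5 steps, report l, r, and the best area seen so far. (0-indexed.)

[0,7] min(14,14)*7=98 best=98 * → r--
[0,6] min(14,19)*6=84 best=98 → l++
[1,6] min(2,19)*5=10 best=98 → l++
[2,6] min(20,19)*4=76 best=98 → r--
[2,5] min(20,1)*3=3 best=98 → r--

l=2, r=4, best area=98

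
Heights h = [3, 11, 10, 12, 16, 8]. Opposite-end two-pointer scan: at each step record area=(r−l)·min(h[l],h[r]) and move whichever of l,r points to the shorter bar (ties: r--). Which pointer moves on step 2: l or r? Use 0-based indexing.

r

l=0 r=5: min(3,8)*5=15 best=15 *, l++
l=1 r=5: min(11,8)*4=32 best=32 *, r--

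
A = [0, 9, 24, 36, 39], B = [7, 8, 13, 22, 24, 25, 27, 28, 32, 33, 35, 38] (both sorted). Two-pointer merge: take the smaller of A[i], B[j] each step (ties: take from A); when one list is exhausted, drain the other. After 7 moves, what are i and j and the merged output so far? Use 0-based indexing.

i=3, j=4, merged so far=[0, 7, 8, 9, 13, 22, 24]

[i=0,j=0] A[i]=0<=B[j]=7 take 0 → i++
[i=1,j=0] A[i]=9>B[j]=7 take 7 → j++
[i=1,j=1] A[i]=9>B[j]=8 take 8 → j++
[i=1,j=2] A[i]=9<=B[j]=13 take 9 → i++
[i=2,j=2] A[i]=24>B[j]=13 take 13 → j++
[i=2,j=3] A[i]=24>B[j]=22 take 22 → j++
[i=2,j=4] A[i]=24<=B[j]=24 take 24 → i++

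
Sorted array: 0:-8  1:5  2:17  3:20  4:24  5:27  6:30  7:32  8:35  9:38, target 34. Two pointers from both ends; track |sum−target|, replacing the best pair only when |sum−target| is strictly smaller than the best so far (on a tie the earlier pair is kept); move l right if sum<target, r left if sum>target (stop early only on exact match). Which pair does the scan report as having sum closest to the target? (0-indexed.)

pair (5, 30) with sum 35 (|Δ|=1)

l=0 r=9: -8+38=30 d=4 *, l++
l=1 r=9: 5+38=43 d=9, r--
l=1 r=8: 5+35=40 d=6, r--
l=1 r=7: 5+32=37 d=3 *, r--
l=1 r=6: 5+30=35 d=1 *, r--
l=1 r=5: 5+27=32 d=2, l++
l=2 r=5: 17+27=44 d=10, r--
l=2 r=4: 17+24=41 d=7, r--
l=2 r=3: 17+20=37 d=3, r--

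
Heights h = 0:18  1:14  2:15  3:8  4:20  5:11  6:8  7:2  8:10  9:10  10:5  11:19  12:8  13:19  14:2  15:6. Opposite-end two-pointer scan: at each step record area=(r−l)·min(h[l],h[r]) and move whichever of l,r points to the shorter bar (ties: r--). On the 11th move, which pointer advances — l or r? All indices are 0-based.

[0,15] min(18,6)*15=90 best=90 * → r--
[0,14] min(18,2)*14=28 best=90 → r--
[0,13] min(18,19)*13=234 best=234 * → l++
[1,13] min(14,19)*12=168 best=234 → l++
[2,13] min(15,19)*11=165 best=234 → l++
[3,13] min(8,19)*10=80 best=234 → l++
[4,13] min(20,19)*9=171 best=234 → r--
[4,12] min(20,8)*8=64 best=234 → r--
[4,11] min(20,19)*7=133 best=234 → r--
[4,10] min(20,5)*6=30 best=234 → r--
[4,9] min(20,10)*5=50 best=234 → r--

r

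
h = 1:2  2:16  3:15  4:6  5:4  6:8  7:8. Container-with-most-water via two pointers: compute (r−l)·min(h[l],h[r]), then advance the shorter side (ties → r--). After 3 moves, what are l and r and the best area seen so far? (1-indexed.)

l=2, r=5, best area=40

l=1 r=7: min(2,8)*6=12 best=12 *, l++
l=2 r=7: min(16,8)*5=40 best=40 *, r--
l=2 r=6: min(16,8)*4=32 best=40, r--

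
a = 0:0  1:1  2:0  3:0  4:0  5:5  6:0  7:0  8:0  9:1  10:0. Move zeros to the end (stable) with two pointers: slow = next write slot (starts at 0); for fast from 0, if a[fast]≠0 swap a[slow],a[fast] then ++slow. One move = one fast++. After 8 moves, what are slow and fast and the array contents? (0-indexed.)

slow=0 fast=0: a[fast]=0, fast++
slow=0 fast=1: a[fast]=1≠0 swap→a[0]=1, slow++,fast++
slow=1 fast=2: a[fast]=0, fast++
slow=1 fast=3: a[fast]=0, fast++
slow=1 fast=4: a[fast]=0, fast++
slow=1 fast=5: a[fast]=5≠0 swap→a[1]=5, slow++,fast++
slow=2 fast=6: a[fast]=0, fast++
slow=2 fast=7: a[fast]=0, fast++

slow=2, fast=8, a=[1, 5, 0, 0, 0, 0, 0, 0, 0, 1, 0]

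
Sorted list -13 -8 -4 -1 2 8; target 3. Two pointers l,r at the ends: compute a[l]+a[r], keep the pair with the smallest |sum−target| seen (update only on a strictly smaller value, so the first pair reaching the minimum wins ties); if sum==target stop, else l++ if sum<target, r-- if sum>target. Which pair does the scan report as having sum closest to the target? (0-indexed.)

[0,5] -13+8=-5 d=8 * → l++
[1,5] -8+8=0 d=3 * → l++
[2,5] -4+8=4 d=1 * → r--
[2,4] -4+2=-2 d=5 → l++
[3,4] -1+2=1 d=2 → l++

pair (-4, 8) with sum 4 (|Δ|=1)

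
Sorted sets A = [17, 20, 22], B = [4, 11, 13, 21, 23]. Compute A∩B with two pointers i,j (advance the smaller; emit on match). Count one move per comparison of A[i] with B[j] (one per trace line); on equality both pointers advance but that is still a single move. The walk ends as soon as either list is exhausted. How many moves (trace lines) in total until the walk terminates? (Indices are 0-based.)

i=0 j=0: 17>4, j++
i=0 j=1: 17>11, j++
i=0 j=2: 17>13, j++
i=0 j=3: 17<21, i++
i=1 j=3: 20<21, i++
i=2 j=3: 22>21, j++
i=2 j=4: 22<23, i++

7 moves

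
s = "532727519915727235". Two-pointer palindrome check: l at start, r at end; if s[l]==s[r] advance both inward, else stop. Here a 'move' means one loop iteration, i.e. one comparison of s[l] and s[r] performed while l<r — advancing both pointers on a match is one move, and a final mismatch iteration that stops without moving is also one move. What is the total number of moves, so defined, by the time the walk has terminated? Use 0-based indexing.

l=0 r=17: '5'=='5', l++,r--
l=1 r=16: '3'=='3', l++,r--
l=2 r=15: '2'=='2', l++,r--
l=3 r=14: '7'=='7', l++,r--
l=4 r=13: '2'=='2', l++,r--
l=5 r=12: '7'=='7', l++,r--
l=6 r=11: '5'=='5', l++,r--
l=7 r=10: '1'=='1', l++,r--
l=8 r=9: '9'=='9', l++,r--

9 moves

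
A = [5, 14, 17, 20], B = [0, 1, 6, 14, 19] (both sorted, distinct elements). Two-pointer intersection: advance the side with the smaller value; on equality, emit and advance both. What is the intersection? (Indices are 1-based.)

intersection = [14]

i=1 j=1: 5>0, j++
i=1 j=2: 5>1, j++
i=1 j=3: 5<6, i++
i=2 j=3: 14>6, j++
i=2 j=4: 14==14 emit, i++,j++
i=3 j=5: 17<19, i++
i=4 j=5: 20>19, j++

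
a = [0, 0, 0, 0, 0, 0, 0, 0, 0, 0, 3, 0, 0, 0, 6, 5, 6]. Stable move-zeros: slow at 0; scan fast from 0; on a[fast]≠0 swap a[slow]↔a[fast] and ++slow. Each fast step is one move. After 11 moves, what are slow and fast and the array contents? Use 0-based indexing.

(s=0,f=0) a[fast]=0 → fast++
(s=0,f=1) a[fast]=0 → fast++
(s=0,f=2) a[fast]=0 → fast++
(s=0,f=3) a[fast]=0 → fast++
(s=0,f=4) a[fast]=0 → fast++
(s=0,f=5) a[fast]=0 → fast++
(s=0,f=6) a[fast]=0 → fast++
(s=0,f=7) a[fast]=0 → fast++
(s=0,f=8) a[fast]=0 → fast++
(s=0,f=9) a[fast]=0 → fast++
(s=0,f=10) a[fast]=3≠0 swap→a[0]=3 → slow++,fast++

slow=1, fast=11, a=[3, 0, 0, 0, 0, 0, 0, 0, 0, 0, 0, 0, 0, 0, 6, 5, 6]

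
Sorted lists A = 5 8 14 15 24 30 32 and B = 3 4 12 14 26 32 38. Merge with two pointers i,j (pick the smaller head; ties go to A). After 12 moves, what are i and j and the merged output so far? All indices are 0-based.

i=0 j=0: A[i]=5>B[j]=3 take 3, j++
i=0 j=1: A[i]=5>B[j]=4 take 4, j++
i=0 j=2: A[i]=5<=B[j]=12 take 5, i++
i=1 j=2: A[i]=8<=B[j]=12 take 8, i++
i=2 j=2: A[i]=14>B[j]=12 take 12, j++
i=2 j=3: A[i]=14<=B[j]=14 take 14, i++
i=3 j=3: A[i]=15>B[j]=14 take 14, j++
i=3 j=4: A[i]=15<=B[j]=26 take 15, i++
i=4 j=4: A[i]=24<=B[j]=26 take 24, i++
i=5 j=4: A[i]=30>B[j]=26 take 26, j++
i=5 j=5: A[i]=30<=B[j]=32 take 30, i++
i=6 j=5: A[i]=32<=B[j]=32 take 32, i++

i=7, j=5, merged so far=[3, 4, 5, 8, 12, 14, 14, 15, 24, 26, 30, 32]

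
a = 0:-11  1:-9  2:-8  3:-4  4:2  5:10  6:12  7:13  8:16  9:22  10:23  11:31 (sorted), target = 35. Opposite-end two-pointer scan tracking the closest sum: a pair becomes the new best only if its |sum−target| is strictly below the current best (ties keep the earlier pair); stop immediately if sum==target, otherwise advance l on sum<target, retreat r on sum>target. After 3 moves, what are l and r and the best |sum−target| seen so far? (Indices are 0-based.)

[0,11] -11+31=20 d=15 * → l++
[1,11] -9+31=22 d=13 * → l++
[2,11] -8+31=23 d=12 * → l++

l=3, r=11, best |Δ|=12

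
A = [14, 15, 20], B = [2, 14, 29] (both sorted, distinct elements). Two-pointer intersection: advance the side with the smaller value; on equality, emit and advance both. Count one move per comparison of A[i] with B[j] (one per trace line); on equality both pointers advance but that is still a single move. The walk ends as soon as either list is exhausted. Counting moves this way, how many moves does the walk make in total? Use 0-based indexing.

i=0 j=0: 14>2, j++
i=0 j=1: 14==14 emit, i++,j++
i=1 j=2: 15<29, i++
i=2 j=2: 20<29, i++

4 moves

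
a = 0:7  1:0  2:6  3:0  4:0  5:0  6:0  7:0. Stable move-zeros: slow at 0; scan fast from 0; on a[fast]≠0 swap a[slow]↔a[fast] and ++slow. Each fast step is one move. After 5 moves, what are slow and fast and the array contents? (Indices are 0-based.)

slow=2, fast=5, a=[7, 6, 0, 0, 0, 0, 0, 0]

slow=0 fast=0: a[fast]=7≠0 swap→a[0]=7, slow++,fast++
slow=1 fast=1: a[fast]=0, fast++
slow=1 fast=2: a[fast]=6≠0 swap→a[1]=6, slow++,fast++
slow=2 fast=3: a[fast]=0, fast++
slow=2 fast=4: a[fast]=0, fast++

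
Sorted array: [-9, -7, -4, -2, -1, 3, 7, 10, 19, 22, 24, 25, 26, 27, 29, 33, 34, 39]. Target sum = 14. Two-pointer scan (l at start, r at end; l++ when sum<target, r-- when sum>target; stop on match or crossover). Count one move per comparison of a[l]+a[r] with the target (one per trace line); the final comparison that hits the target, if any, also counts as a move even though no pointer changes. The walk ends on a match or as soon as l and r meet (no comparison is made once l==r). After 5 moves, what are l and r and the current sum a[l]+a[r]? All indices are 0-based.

l=0, r=12, sum=17

l=0 r=17: -9+39=30 >14, r--
l=0 r=16: -9+34=25 >14, r--
l=0 r=15: -9+33=24 >14, r--
l=0 r=14: -9+29=20 >14, r--
l=0 r=13: -9+27=18 >14, r--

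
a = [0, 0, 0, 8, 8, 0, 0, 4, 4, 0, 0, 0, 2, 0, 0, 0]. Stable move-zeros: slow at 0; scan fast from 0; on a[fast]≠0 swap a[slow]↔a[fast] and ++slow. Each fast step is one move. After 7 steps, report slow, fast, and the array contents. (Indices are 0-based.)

slow=2, fast=7, a=[8, 8, 0, 0, 0, 0, 0, 4, 4, 0, 0, 0, 2, 0, 0, 0]

(s=0,f=0) a[fast]=0 → fast++
(s=0,f=1) a[fast]=0 → fast++
(s=0,f=2) a[fast]=0 → fast++
(s=0,f=3) a[fast]=8≠0 swap→a[0]=8 → slow++,fast++
(s=1,f=4) a[fast]=8≠0 swap→a[1]=8 → slow++,fast++
(s=2,f=5) a[fast]=0 → fast++
(s=2,f=6) a[fast]=0 → fast++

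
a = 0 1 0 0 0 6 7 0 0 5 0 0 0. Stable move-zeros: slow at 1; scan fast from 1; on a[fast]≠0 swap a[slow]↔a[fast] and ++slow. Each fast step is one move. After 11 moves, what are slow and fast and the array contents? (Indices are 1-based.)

slow=5, fast=12, a=[1, 6, 7, 5, 0, 0, 0, 0, 0, 0, 0, 0, 0]

(s=1,f=1) a[fast]=0 → fast++
(s=1,f=2) a[fast]=1≠0 swap→a[1]=1 → slow++,fast++
(s=2,f=3) a[fast]=0 → fast++
(s=2,f=4) a[fast]=0 → fast++
(s=2,f=5) a[fast]=0 → fast++
(s=2,f=6) a[fast]=6≠0 swap→a[2]=6 → slow++,fast++
(s=3,f=7) a[fast]=7≠0 swap→a[3]=7 → slow++,fast++
(s=4,f=8) a[fast]=0 → fast++
(s=4,f=9) a[fast]=0 → fast++
(s=4,f=10) a[fast]=5≠0 swap→a[4]=5 → slow++,fast++
(s=5,f=11) a[fast]=0 → fast++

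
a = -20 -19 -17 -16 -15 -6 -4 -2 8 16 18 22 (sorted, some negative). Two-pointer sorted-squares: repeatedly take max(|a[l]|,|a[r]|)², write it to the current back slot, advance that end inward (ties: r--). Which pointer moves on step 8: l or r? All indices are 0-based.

l=0 r=11: |-20|<=|22| out[11]=484, r--
l=0 r=10: |-20|>|18| out[10]=400, l++
l=1 r=10: |-19|>|18| out[9]=361, l++
l=2 r=10: |-17|<=|18| out[8]=324, r--
l=2 r=9: |-17|>|16| out[7]=289, l++
l=3 r=9: |-16|<=|16| out[6]=256, r--
l=3 r=8: |-16|>|8| out[5]=256, l++
l=4 r=8: |-15|>|8| out[4]=225, l++

l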